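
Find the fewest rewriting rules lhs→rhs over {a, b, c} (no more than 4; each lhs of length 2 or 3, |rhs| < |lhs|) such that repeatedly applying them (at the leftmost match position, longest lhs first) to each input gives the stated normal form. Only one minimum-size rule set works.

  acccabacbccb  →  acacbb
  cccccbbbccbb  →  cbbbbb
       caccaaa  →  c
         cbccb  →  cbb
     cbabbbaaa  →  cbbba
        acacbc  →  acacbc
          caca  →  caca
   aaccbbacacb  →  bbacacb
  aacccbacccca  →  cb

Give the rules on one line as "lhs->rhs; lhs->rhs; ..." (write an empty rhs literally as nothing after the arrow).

  | acccabacbccb => acabacbccb => acacbccb => acacbb
  | cccccbbbccbb => cccbbbccbb => cbbbccbb => cbbbbb
  | caccaaa => caaaa => caa => c
  | cbccb => cbb

aa->; ab->; cc->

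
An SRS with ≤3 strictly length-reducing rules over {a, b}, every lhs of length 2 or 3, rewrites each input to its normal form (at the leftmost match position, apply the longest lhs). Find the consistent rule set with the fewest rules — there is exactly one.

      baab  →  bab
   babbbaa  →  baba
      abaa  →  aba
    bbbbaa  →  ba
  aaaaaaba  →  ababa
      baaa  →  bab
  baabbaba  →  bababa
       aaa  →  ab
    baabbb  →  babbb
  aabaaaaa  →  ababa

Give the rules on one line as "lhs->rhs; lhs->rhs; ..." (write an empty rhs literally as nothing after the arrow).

  | baab => bab
  | babbbaa => babbaa => babaa => baba
  | abaa => aba
  | bbbbaa => bbbaa => bbaa => baa => ba

aa->a; aaa->ab; bba->ba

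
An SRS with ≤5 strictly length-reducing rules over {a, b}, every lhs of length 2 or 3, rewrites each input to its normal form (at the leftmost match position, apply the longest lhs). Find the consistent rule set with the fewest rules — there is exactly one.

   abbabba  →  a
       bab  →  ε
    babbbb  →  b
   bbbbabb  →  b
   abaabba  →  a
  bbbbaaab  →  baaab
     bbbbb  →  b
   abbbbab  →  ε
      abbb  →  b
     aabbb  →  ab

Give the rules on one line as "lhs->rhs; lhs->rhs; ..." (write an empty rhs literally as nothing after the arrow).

  | abbabba => abba => a
  | bab => ε
  | babbbb => bbb => bb => b
  | bbbbabb => bbbabb => bbabb => babb => b

aba->; abb->; bab->; bb->b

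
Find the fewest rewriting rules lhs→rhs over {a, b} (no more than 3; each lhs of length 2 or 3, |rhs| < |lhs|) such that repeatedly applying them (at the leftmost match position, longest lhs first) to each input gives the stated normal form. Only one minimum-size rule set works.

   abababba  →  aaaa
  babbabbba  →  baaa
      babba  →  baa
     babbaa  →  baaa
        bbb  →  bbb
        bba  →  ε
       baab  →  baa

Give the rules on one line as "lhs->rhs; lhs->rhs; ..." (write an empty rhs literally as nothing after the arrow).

  | abababba => aababba => aaabba => aaaba => aaaa
  | babbabbba => bababbba => baabbba => baabba => baaba => baaa
  | babba => baba => baa
  | babbaa => babaa => baaa

ab->a; bba->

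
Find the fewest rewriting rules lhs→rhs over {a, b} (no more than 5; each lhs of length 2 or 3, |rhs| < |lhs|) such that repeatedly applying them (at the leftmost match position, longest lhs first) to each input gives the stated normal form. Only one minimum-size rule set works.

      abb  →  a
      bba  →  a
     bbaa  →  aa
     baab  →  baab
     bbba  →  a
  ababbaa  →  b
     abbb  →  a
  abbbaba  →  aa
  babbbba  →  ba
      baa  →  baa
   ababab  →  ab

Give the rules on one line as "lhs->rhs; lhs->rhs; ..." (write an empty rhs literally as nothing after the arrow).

aaa->b; aba->a; bb->; bbb->

  | abb => a
  | bba => a
  | bbaa => aa
  | baab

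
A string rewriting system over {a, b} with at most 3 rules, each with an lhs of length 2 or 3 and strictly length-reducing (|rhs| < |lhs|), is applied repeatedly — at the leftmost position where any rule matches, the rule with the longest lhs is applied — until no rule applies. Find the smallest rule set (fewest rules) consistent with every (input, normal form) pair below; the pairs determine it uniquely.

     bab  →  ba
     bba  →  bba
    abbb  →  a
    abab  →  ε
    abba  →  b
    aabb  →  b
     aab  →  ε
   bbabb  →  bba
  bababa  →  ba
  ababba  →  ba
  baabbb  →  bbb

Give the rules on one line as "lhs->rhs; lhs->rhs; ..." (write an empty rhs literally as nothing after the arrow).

  | bab => ba
  | bba
  | abbb => abb => ab => a
  | abab => aab => ε

aa->b; aab->; ab->a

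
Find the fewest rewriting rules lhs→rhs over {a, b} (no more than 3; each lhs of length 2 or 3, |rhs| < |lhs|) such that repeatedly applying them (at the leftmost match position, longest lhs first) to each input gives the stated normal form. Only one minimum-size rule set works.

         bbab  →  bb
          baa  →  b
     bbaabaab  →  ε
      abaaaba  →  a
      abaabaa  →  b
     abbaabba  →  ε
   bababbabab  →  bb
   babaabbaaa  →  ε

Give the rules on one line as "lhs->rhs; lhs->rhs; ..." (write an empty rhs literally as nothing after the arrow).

aa->; ab->; bbb->a

  | bbab => bb
  | baa => b
  | bbaabaab => bbbaab => aaab => ab => ε
  | abaaaba => aaaba => aba => a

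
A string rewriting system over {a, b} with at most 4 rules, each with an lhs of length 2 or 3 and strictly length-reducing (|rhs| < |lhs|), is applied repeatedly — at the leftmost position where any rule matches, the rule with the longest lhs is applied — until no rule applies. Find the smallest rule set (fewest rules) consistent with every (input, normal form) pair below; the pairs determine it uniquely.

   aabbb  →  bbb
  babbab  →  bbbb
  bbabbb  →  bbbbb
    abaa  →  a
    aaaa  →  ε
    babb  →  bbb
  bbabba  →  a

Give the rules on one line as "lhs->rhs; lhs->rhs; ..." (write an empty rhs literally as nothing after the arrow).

aa->; ba->a; bab->bb

  | aabbb => bbb
  | babbab => bbbab => bbbb
  | bbabbb => bbbbb
  | abaa => aaa => a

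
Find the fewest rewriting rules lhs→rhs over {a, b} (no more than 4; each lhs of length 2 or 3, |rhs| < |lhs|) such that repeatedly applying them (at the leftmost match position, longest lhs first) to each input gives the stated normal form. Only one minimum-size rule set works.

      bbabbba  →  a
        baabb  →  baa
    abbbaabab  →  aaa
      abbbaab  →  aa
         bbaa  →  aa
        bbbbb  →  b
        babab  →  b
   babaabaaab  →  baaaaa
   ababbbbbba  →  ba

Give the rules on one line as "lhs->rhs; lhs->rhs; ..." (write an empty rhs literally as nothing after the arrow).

aab->aa; ab->; bb->

  | bbabbba => abbba => bba => a
  | baabb => baab => baa
  | abbbaabab => bbaabab => aabab => aaab => aaa
  | abbbaab => bbaab => aab => aa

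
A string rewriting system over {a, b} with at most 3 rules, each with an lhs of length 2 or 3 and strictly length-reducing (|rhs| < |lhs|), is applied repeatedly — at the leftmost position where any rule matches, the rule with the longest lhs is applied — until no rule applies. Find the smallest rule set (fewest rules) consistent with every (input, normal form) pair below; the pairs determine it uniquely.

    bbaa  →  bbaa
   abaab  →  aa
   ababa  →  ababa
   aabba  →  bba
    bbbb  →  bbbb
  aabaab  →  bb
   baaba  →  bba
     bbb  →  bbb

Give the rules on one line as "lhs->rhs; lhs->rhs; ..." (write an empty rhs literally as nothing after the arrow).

  | bbaa
  | abaab => abb => aa
  | ababa
  | aabba => bba

aab->b; abb->aa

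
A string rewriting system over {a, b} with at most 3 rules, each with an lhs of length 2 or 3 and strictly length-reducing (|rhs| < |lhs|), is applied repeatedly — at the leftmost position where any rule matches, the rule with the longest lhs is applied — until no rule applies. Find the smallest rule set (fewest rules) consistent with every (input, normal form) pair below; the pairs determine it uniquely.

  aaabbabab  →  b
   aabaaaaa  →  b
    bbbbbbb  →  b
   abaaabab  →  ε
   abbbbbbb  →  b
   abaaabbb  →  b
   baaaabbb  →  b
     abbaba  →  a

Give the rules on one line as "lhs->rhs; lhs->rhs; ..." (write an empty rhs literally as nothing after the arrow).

  | aaabbabab => aabbabab => abbabab => bbabab => bbbab => ab => b
  | aabaaaaa => abaaaaa => baaaaa => baaaa => baaa => baa => ba => b
  | bbbbbbb => bbbb => b
  | abaaabab => baaabab => baabab => babab => bbab => bbb => ε

ab->b; ba->b; bbb->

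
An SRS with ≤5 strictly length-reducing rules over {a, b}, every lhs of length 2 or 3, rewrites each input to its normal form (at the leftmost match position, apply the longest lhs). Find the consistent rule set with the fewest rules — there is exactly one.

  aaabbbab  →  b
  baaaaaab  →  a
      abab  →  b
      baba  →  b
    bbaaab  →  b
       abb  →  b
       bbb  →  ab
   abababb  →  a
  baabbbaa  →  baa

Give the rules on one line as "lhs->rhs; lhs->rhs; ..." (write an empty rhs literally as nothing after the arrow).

aab->b; aba->; abb->b; bb->a

  | aaabbbab => abbbab => bbab => aab => b
  | baaaaaab => baaaab => baab => bb => a
  | abab => b
  | baba => b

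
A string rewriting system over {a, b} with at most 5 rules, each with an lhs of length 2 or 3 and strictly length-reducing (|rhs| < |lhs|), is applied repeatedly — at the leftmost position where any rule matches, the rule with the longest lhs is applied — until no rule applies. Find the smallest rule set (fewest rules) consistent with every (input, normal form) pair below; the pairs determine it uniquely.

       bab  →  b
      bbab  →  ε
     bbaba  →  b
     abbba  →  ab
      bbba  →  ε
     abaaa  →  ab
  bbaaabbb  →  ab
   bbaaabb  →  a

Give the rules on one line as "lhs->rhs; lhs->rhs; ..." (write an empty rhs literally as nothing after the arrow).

  | bab => b
  | bbab => bb => ε
  | bbaba => bba => b
  | abbba => aba => ab

aba->ab; ba->; bb->; bba->b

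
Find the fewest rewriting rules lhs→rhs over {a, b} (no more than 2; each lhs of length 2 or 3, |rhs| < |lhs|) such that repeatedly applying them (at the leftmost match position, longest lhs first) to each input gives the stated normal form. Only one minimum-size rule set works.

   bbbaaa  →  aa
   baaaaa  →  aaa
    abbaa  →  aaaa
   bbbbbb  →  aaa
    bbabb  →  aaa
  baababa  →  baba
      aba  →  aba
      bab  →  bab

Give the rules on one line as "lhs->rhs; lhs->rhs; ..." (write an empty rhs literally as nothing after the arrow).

  | bbbaaa => abaaa => aa
  | baaaaa => aaa
  | abbaa => aaaa
  | bbbbbb => abbbb => aabb => aaa

baa->; bb->a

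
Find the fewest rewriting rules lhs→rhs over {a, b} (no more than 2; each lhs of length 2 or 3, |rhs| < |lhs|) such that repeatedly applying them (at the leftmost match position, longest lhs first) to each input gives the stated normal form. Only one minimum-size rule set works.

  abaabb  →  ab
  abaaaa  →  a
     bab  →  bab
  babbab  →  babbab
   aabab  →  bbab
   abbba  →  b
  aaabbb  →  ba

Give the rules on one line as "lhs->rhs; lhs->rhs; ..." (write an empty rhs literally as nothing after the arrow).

aa->b; bbb->

  | abaabb => abbbb => ab
  | abaaaa => abbaa => abbb => a
  | bab
  | babbab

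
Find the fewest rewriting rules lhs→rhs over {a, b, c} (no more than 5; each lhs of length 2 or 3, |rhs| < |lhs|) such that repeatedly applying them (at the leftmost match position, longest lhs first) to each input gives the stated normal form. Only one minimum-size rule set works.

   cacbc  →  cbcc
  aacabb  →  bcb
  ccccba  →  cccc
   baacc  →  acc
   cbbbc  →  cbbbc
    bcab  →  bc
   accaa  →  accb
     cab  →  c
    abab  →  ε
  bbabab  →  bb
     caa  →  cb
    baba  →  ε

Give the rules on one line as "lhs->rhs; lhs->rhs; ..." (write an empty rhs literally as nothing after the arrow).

aa->b; ab->; acb->bc; ba->

  | cacbc => cbcc
  | aacabb => bcabb => bcb
  | ccccba => cccc
  | baacc => acc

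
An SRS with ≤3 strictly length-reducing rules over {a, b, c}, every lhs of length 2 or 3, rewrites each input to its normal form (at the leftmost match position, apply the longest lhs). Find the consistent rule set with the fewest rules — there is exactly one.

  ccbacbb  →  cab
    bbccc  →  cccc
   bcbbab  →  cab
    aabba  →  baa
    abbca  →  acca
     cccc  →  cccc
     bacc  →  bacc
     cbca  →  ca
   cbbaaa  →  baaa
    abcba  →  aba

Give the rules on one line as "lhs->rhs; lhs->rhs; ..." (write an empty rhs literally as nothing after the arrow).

  | ccbacbb => cacbb => cab
  | bbccc => cccc
  | bcbbab => bbab => cab
  | aabba => aaca => baa

aac->ba; bb->c; cb->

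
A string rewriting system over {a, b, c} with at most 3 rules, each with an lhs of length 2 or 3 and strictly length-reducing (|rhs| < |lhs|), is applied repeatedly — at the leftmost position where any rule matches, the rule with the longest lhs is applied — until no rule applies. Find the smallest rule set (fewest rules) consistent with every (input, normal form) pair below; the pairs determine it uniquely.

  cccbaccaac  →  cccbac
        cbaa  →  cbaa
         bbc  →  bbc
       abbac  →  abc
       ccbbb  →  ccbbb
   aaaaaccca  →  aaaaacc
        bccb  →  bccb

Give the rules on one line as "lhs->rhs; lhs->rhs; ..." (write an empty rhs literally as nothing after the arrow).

  | cccbaccaac => cccbacac => cccbac
  | cbaa
  | bbc
  | abbac => abc

bba->b; ca->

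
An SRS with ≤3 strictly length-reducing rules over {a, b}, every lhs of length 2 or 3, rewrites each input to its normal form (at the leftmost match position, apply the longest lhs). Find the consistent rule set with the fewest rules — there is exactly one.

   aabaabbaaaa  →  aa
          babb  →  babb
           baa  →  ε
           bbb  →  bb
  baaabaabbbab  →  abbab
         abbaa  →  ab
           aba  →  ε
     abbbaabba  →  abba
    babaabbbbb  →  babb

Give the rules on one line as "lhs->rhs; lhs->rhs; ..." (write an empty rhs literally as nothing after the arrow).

aba->; baa->; bbb->bb

  | aabaabbaaaa => aabbaaaa => aabaa => aa
  | babb
  | baa => ε
  | bbb => bb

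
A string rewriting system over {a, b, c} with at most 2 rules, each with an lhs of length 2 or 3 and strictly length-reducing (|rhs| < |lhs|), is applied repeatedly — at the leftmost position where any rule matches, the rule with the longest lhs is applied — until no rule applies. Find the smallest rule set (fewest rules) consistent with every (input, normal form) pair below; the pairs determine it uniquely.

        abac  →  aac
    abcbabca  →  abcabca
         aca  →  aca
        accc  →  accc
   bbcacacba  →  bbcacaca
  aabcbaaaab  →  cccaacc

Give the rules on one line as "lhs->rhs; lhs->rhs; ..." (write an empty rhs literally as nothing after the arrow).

aab->cc; ba->a

  | abac => aac
  | abcbabca => abcabca
  | aca
  | accc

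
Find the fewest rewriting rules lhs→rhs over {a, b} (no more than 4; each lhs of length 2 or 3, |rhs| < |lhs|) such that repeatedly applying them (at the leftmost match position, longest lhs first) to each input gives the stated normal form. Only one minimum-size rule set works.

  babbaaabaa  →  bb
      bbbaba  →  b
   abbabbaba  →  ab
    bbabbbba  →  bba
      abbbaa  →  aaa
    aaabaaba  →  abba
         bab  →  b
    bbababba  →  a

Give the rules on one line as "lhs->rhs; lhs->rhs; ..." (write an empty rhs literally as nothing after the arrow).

  | babbaaabaa => bbaaabaa => bbaaba => bbab => bb
  | bbbaba => aba => b
  | abbabbaba => abbbaba => aaba => ab
  | bbabbbba => bbbbba => bba

aba->b; bab->b; bbb->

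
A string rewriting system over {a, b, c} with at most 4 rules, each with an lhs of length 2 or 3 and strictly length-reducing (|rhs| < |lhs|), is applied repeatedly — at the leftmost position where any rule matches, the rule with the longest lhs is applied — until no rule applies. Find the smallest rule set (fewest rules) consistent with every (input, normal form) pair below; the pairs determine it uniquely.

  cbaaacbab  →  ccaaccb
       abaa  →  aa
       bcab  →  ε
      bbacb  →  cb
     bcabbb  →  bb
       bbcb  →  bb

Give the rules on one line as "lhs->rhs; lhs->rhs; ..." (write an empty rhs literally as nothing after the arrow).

ab->; ba->c; bc->

  | cbaaacbab => ccaacbab => ccaaccb
  | abaa => aa
  | bcab => ab => ε
  | bbacb => bccb => cb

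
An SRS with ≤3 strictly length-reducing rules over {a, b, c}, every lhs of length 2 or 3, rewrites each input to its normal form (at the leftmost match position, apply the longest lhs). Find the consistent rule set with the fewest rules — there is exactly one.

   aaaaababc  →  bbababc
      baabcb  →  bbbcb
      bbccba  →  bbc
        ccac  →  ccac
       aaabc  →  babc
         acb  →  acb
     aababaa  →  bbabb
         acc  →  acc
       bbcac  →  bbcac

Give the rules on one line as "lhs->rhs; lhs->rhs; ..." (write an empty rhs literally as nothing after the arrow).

  | aaaaababc => baaababc => bbababc
  | baabcb => bbbcb
  | bbccba => bbc
  | ccac

aa->b; cba->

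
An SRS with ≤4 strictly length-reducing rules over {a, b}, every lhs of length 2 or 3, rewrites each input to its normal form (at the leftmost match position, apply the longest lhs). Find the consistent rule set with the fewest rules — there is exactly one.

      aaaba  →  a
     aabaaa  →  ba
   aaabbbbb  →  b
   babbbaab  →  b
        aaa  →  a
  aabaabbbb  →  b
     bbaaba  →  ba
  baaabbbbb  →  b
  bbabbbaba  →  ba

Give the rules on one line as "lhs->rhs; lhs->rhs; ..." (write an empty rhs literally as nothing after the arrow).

  | aaaba => aba => a
  | aabaaa => baaa => ba
  | aaabbbbb => abbbbb => bbbb => bbb => bb => b
  | babbbaab => bbbaab => bbaab => baab => bb => b

aa->; ab->; bb->b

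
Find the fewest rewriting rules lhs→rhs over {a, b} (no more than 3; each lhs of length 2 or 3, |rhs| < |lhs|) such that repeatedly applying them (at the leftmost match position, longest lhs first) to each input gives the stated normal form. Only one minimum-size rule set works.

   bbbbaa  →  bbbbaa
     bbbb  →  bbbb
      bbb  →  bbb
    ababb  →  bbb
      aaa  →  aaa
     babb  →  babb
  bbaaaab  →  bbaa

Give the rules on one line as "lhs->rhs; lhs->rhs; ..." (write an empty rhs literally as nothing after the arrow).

  | bbbbaa
  | bbbb
  | bbb
  | ababb => bbb

aab->; aba->b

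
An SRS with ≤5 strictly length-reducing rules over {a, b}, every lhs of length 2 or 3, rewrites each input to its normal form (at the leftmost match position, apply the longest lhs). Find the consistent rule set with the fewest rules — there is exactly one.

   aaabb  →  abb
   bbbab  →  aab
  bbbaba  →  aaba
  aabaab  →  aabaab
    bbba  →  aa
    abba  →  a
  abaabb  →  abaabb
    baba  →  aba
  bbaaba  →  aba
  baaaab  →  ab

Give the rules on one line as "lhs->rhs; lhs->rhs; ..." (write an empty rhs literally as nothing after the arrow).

  | aaabb => babb => abb
  | bbbab => aab
  | bbbaba => aaba
  | aabaab

aaa->ba; bab->ab; bba->; bbb->a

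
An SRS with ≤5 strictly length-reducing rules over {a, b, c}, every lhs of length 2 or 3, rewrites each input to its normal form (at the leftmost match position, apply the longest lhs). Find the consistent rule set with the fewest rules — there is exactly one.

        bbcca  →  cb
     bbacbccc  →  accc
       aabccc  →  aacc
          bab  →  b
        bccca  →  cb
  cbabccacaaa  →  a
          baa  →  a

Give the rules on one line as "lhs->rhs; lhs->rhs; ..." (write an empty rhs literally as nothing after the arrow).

ba->; bb->; bc->; ca->b

  | bbcca => cca => cb
  | bbacbccc => acbccc => accc
  | aabccc => aacc
  | bab => b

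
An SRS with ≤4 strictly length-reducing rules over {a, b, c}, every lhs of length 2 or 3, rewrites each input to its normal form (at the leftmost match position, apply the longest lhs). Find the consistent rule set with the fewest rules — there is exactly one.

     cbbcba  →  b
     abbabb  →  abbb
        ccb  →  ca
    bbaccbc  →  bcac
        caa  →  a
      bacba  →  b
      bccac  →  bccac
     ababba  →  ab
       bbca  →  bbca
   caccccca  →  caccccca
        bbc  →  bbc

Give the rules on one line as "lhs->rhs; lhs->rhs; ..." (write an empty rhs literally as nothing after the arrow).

aa->b; ba->; cb->a

  | cbbcba => abcba => abaa => aa => b
  | abbabb => abbb
  | ccb => ca
  | bbaccbc => bccbc => bcac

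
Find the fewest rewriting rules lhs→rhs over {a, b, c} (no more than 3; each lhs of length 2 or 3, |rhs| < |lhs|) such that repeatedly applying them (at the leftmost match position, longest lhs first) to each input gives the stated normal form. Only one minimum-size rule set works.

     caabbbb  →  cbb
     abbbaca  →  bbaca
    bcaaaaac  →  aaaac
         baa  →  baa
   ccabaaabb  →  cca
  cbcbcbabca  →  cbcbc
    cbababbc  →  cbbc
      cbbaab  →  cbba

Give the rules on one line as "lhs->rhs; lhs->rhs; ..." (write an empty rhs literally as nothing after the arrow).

ab->; bca->

  | caabbbb => cabbb => cbb
  | abbbaca => bbaca
  | bcaaaaac => aaaac
  | baa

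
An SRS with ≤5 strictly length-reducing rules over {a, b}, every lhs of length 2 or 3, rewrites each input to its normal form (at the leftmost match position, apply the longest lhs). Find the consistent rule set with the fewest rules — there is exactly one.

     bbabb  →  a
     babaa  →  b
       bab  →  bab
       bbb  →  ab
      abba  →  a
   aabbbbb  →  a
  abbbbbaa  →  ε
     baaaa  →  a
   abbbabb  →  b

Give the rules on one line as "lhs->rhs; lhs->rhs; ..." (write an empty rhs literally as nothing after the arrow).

  | bbabb => bb => a
  | babaa => babb => b
  | bab
  | bbb => ab

aa->b; abb->; bb->a; bba->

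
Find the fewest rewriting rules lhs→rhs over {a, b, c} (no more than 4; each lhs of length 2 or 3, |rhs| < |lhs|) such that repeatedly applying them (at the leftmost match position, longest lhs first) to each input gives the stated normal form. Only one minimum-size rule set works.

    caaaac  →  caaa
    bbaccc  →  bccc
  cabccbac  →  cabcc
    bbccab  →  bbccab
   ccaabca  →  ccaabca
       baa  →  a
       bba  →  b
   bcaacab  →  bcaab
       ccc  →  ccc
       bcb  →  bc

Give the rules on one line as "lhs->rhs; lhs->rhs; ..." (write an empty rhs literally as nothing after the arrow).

ac->; ba->; cb->c

  | caaaac => caaa
  | bbaccc => bccc
  | cabccbac => cabccac => cabcc
  | bbccab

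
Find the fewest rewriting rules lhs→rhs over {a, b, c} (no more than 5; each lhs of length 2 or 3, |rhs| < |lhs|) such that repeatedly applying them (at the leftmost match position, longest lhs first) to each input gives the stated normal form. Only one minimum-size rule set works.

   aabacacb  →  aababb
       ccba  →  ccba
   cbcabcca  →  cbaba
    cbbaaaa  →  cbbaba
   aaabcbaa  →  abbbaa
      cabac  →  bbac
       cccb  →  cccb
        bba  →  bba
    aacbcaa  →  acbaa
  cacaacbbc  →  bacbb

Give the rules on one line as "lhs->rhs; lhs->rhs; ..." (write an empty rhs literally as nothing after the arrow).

  | aabacacb => aababcb => aababb
  | ccba
  | cbcabcca => cbabcca => cbabca => cbaba
  | cbbaaaa => cbbaba

aaa->ab; aac->ac; bc->b; ca->b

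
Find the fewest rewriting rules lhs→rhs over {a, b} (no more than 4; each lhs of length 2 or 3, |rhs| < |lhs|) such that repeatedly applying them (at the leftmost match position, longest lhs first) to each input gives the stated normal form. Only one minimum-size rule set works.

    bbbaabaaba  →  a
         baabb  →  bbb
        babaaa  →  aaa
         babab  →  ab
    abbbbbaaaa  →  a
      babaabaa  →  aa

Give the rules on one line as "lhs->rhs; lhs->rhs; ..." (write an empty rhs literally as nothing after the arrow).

aba->; baa->b; bab->; bba->

  | bbbaabaaba => babaaba => aaba => a
  | baabb => bbb
  | babaaa => aaa
  | babab => ab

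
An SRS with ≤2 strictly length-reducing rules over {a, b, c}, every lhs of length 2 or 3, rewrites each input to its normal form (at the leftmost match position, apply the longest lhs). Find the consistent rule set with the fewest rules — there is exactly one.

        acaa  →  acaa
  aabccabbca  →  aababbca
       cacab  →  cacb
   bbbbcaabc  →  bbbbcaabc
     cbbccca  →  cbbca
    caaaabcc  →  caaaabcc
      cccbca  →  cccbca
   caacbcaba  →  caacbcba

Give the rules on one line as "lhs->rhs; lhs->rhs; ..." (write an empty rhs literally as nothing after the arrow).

  | acaa
  | aabccabbca => aababbca
  | cacab => cacb
  | bbbbcaabc

cab->cb; cca->a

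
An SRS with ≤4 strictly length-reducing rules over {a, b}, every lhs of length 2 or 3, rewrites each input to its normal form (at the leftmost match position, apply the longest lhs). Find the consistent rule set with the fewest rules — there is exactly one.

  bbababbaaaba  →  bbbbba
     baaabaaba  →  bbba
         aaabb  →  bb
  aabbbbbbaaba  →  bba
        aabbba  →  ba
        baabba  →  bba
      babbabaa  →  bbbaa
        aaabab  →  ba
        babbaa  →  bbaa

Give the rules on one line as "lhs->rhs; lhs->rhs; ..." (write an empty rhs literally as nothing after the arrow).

  | bbababbaaaba => bbbabbaaaba => bbbabaaaba => bbbbaaaba => bbbbba
  | baaabaaba => bbaaba => bbaba => bbba
  | aaabb => bb
  | aabbbbbbaaba => aabbbbbaaba => aabbbbaaba => aabbbaaba => aabbaaba => aabaaba => abaaba => baaba => baba => bba

aaa->; ab->a; aba->ba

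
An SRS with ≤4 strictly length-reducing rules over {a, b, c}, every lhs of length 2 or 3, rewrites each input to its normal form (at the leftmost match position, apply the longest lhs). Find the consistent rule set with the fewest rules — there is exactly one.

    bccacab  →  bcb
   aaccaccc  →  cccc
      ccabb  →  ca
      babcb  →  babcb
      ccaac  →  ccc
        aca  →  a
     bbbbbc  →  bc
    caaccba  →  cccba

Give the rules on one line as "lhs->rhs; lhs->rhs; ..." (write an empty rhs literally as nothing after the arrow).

aa->; ac->; bb->a; cab->b

  | bccacab => bccab => bcb
  | aaccaccc => ccaccc => cccc
  | ccabb => cbb => ca
  | babcb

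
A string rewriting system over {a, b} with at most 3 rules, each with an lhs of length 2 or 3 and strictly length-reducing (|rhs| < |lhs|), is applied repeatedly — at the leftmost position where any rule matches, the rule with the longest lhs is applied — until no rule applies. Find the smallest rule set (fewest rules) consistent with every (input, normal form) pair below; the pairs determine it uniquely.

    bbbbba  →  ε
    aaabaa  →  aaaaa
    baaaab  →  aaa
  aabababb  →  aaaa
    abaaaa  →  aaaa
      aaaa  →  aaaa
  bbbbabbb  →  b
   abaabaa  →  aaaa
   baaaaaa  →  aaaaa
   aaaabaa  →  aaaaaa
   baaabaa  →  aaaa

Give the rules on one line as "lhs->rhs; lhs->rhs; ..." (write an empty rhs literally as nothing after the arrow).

aab->aa; ba->; bb->b

  | bbbbba => bbbba => bbba => bba => ba => ε
  | aaabaa => aaaaa
  | baaaab => aaab => aaa
  | aabababb => aaababb => aaaabb => aaaab => aaaa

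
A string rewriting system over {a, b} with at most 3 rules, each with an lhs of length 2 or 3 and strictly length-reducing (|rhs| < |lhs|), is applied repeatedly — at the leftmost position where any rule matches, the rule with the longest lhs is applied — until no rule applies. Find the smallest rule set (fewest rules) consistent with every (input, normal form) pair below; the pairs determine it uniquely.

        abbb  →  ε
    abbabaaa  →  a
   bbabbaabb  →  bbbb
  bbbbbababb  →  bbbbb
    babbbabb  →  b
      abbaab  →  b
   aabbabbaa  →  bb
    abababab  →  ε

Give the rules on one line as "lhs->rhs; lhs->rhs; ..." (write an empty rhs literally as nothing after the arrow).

aa->; ab->; abb->ab

  | abbb => abb => ab => ε
  | abbabaaa => ababaaa => abaaa => aaa => a
  | bbabbaabb => bbabaabb => bbaabb => bbbb
  | bbbbbababb => bbbbbabb => bbbbbab => bbbbb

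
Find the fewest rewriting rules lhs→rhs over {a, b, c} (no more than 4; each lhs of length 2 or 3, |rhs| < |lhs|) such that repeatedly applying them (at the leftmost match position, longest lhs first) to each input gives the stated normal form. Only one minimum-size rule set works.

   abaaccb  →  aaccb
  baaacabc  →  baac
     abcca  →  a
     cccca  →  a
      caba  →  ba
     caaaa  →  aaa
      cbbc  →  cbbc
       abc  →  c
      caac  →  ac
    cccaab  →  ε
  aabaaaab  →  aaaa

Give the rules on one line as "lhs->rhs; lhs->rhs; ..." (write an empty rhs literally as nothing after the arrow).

  | abaaccb => aaccb
  | baaacabc => baaabc => baac
  | abcca => cca => a
  | cccca => cca => a

ab->; ca->; cca->a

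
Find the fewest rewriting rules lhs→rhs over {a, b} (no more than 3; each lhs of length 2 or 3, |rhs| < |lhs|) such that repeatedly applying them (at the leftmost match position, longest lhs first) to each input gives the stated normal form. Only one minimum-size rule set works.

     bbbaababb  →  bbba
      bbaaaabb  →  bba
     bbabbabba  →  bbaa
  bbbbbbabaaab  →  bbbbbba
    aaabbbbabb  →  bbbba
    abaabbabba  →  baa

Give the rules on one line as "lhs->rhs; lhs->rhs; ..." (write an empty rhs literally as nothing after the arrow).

ab->b; bab->ba

  | bbbaababb => bbbababb => bbbaabb => bbbabb => bbbab => bbba
  | bbaaaabb => bbaaabb => bbaabb => bbabb => bbab => bba
  | bbabbabba => bbababba => bbaabba => bbabba => bbaba => bbaa
  | bbbbbbabaaab => bbbbbbaaaab => bbbbbbaaab => bbbbbbaab => bbbbbbab => bbbbbba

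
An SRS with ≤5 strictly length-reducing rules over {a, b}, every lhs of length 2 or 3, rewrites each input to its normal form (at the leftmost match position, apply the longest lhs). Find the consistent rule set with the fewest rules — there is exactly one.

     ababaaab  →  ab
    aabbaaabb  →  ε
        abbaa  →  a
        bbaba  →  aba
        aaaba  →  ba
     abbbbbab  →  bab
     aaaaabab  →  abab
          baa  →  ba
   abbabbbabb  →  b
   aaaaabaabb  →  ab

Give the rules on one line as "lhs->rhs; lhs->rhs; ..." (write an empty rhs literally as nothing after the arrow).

aa->a; aaa->; abb->; bb->

  | ababaaab => ababb => ab
  | aabbaaabb => abbaaabb => aaabb => bb => ε
  | abbaa => aa => a
  | bbaba => aba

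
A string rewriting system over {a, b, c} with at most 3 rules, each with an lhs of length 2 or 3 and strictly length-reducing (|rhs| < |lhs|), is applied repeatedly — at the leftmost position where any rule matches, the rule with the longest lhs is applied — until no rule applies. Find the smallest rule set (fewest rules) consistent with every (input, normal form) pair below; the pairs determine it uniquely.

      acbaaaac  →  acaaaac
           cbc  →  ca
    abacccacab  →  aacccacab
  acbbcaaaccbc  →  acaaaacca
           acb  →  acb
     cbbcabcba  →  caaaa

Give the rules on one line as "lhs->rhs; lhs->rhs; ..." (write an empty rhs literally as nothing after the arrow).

  | acbaaaac => acaaaac
  | cbc => ca
  | abacccacab => aacccacab
  | acbbcaaaccbc => acbaaaaccbc => acaaaaccbc => acaaaacca

ba->a; bc->a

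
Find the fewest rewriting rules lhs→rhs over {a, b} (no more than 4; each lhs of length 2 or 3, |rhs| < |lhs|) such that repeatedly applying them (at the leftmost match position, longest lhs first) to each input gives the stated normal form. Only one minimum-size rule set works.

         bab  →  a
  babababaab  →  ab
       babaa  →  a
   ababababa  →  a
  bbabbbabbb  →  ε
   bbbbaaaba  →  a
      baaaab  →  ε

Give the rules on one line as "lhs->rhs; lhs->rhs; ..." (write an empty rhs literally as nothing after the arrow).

  | bab => a
  | babababaab => aababaab => babaab => aaab => ab
  | babaa => aaa => a
  | ababababa => aaababa => ababa => aaa => a

aa->; bab->a; bb->; bbb->a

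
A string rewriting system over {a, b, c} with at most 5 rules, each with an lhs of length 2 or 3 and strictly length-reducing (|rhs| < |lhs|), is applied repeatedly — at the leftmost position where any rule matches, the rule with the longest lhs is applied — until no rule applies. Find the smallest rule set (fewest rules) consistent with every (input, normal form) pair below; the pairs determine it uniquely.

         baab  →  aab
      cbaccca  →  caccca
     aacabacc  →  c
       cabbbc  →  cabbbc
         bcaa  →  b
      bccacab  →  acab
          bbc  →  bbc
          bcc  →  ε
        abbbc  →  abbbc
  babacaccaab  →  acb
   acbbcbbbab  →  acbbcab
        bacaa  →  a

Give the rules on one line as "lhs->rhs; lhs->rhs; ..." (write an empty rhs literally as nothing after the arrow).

aac->; ba->a; bcc->; caa->

  | baab => aab
  | cbaccca => caccca
  | aacabacc => abacc => aacc => c
  | cabbbc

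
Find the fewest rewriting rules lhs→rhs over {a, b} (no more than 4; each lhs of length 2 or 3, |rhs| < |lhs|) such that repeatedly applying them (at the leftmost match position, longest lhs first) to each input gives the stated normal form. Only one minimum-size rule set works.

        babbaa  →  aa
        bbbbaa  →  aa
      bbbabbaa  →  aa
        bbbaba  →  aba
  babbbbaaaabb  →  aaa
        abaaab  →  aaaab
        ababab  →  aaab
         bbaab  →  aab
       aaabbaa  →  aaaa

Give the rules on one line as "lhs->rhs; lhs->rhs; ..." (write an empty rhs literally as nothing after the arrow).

abb->; baa->aa; bab->ab

  | babbaa => abbaa => aa
  | bbbbaa => bbbaa => bbaa => baa => aa
  | bbbabbaa => bbabbaa => babbaa => abbaa => aa
  | bbbaba => bbaba => baba => aba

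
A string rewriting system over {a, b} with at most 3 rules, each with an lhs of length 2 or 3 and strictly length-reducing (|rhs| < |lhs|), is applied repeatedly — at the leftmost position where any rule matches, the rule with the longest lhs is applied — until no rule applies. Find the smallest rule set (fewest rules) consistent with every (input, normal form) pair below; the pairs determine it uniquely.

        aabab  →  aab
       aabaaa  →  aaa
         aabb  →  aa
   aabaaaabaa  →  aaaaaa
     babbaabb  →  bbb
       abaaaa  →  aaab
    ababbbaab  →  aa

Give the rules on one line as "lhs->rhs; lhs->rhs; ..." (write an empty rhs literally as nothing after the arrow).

abb->a; ba->; baa->ab

  | aabab => aab
  | aabaaa => aaaba => aaa
  | aabb => aa
  | aabaaaabaa => aaabaabaa => aaaabbaa => aaaaaa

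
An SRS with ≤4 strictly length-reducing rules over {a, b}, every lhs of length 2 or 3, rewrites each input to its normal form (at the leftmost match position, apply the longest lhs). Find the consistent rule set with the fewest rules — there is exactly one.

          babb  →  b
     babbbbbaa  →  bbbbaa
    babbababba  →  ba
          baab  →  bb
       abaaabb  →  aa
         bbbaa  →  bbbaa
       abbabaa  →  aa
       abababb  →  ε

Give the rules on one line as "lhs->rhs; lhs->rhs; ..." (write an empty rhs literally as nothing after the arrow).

ab->b; aba->a; abb->

  | babb => b
  | babbbbbaa => bbbbaa
  | babbababba => bababba => babba => ba
  | baab => bab => bb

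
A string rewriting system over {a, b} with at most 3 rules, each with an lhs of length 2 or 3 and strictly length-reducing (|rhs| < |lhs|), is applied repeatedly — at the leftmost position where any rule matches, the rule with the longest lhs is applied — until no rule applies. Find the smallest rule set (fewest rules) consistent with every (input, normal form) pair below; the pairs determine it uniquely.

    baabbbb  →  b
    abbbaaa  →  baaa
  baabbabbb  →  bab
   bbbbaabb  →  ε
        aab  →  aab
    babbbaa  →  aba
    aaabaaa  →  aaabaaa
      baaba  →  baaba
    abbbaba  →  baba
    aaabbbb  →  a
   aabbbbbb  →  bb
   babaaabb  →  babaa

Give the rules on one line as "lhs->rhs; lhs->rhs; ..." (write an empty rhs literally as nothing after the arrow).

abb->; bba->ab

  | baabbbb => babb => b
  | abbbaaa => baaa
  | baabbabbb => baabbb => bab
  | bbbbaabb => bbababb => abbabb => abb => ε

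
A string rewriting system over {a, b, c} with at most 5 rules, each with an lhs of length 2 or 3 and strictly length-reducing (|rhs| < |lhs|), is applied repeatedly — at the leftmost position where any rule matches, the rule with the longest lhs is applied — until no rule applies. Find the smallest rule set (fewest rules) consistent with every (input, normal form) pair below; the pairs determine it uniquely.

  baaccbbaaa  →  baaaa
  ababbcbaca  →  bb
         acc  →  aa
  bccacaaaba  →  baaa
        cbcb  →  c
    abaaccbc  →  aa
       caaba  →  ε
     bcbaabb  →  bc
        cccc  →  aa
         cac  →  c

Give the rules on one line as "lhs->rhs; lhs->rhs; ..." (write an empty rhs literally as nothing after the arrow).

  | baaccbbaaa => baaabbaaa => baacbaaa => baacaaa => baaaa
  | ababbcbaca => cabbcbaca => bbcbaca => bbcaca => bbca => bb
  | acc => aa
  | bccacaaaba => baacaaaba => baaaaba => baaaca => baaa

ab->c; ca->; cb->c; cc->a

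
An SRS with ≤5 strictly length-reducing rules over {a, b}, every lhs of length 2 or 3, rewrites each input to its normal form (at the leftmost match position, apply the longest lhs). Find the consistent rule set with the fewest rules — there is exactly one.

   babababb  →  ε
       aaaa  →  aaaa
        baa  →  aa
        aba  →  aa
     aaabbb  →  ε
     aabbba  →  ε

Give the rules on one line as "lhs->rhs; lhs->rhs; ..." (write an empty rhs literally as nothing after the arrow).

  | babababb => abababb => aababb => abb => ε
  | aaaa
  | baa => aa
  | aba => aa

aab->; abb->; ba->a; bba->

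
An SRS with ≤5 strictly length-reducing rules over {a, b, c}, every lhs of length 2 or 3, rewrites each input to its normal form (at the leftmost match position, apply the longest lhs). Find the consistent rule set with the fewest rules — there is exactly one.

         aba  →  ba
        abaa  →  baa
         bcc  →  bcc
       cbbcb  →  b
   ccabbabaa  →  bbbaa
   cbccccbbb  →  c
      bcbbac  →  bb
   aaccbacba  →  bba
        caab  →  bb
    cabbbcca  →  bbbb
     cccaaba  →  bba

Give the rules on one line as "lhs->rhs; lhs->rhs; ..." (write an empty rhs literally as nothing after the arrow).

  | aba => ba
  | abaa => baa
  | bcc
  | cbbcb => bcb => b

ab->b; ac->; ca->b; cb->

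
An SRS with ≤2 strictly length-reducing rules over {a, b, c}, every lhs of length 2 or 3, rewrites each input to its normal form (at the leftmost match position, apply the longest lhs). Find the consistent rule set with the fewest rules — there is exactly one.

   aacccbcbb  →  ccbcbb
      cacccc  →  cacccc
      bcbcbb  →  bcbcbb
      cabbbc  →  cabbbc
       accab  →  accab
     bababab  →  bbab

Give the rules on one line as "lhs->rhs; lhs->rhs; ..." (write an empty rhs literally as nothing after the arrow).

  | aacccbcbb => ccbcbb
  | cacccc
  | bcbcbb
  | cabbbc

aac->; aba->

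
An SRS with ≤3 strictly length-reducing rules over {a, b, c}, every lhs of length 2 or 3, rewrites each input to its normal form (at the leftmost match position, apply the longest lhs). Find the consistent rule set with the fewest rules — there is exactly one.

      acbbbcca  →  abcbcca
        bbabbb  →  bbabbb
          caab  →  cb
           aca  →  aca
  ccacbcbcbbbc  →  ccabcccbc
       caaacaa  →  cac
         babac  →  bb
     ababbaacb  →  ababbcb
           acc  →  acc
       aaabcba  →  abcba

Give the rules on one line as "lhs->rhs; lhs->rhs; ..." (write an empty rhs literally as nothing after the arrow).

aa->; bac->ab; cbb->bc

  | acbbbcca => abcbcca
  | bbabbb
  | caab => cb
  | aca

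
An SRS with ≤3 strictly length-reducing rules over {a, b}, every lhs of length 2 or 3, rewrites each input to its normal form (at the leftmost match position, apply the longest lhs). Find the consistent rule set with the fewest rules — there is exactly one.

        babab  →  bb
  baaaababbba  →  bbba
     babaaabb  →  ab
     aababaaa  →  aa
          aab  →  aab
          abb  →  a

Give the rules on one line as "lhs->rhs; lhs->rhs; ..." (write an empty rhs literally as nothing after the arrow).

  | babab => bb
  | baaaababbba => abaababbba => ababbba => bbba
  | babaaabb => baabb => abbb => ab
  | aababaaa => abaaa => aa

aba->; abb->a; baa->ab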